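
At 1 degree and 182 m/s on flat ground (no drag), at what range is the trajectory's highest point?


R = v0^2*sin(2*theta)/g = 182^2*sin(2*1°)/9.81 = 117.84 m
apex_dist = R/2 = 117.84/2 = 58.92 m

58.92 m


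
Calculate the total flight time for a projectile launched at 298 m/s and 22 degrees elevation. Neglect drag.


T = 2*v0*sin(theta)/g = 2*298*sin(22°)/9.81 = 22.76 s

22.76 s


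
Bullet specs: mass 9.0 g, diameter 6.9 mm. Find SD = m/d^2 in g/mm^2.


SD = m/d^2 = 9.0/6.9^2 = 0.189 g/mm^2

0.189 g/mm^2


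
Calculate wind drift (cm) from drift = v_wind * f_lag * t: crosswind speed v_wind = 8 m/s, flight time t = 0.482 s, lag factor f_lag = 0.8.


drift = v_wind * lag * t = 8 * 0.8 * 0.482 = 3.0848 m ≈ 308.5 cm

308.5 cm


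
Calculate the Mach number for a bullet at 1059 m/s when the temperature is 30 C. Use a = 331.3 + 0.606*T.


a = 331.3 + 0.606*(30) = 349.48 m/s
M = v/a = 1059/349.48 = 3.03

3.03


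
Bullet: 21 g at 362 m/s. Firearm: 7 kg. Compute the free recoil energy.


v_r = m_p*v_p/m_gun = 0.021*362/7 = 1.086 m/s, E_r = 0.5*m_gun*v_r^2 = 0.5*7*1.086^2 = 4.128 J

4.128 J


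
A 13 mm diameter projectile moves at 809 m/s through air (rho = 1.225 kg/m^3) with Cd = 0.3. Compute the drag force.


A = pi*(d/2)^2 = pi*(13/2000)^2 = 1.32732e-04 m^2
Fd = 0.5*Cd*rho*A*v^2 = 0.5*0.3*1.225*1.32732e-04*809^2 = 15.96 N

15.96 N


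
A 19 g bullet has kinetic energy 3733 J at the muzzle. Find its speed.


v = sqrt(2*E/m) = sqrt(2*3733/0.019) = 626.9 m/s

626.9 m/s


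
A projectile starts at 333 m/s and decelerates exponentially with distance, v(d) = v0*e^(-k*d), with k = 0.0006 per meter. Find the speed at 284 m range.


v = v0*exp(-k*d) = 333*exp(-0.0006*284) = 280.8 m/s

280.8 m/s


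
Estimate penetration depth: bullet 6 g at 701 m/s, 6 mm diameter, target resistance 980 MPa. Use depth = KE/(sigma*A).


A = pi*(d/2)^2 = pi*(6/2)^2 = 28.2743 mm^2
E = 0.5*m*v^2 = 0.5*0.006*701^2 = 1474.2 J
depth = E/(sigma*A) = 1474.2 J / (980 MPa * 28.2743 mm^2) = 1474.2/(980 * 28.2743) m = 0.0532033 m ≈ 53.2 mm

53.2 mm


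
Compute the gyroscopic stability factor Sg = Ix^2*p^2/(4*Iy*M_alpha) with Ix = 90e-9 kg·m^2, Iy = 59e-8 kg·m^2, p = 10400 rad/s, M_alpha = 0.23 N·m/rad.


Sg = Ix^2 * p^2 / (4 * Iy * M_alpha) = (90e-9)^2 * 10400^2 / (4 * 59e-8 * 0.23) = 1.614

1.614


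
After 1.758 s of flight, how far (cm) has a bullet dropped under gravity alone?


drop = 0.5*g*t^2 = 0.5*9.81*1.758^2 = 15.1592 m ≈ 1516 cm

1516 cm


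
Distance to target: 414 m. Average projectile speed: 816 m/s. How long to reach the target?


t = d/v = 414/816 = 0.5074 s

0.5074 s


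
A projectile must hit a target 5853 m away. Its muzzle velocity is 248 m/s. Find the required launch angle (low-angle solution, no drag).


sin(2*theta) = R*g/v0^2 = 5853*9.81/248^2 = 0.933564, theta = arcsin(0.933564)/2 = 34.5°

34.5 degrees


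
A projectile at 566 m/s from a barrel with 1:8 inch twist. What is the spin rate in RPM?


twist_m = 8*0.0254 = 0.2032 m
spin = v/twist = 566/0.2032 = 2785.433 rev/s
RPM = spin*60 = 2785.433*60 ≈ 167126 RPM

167126 RPM


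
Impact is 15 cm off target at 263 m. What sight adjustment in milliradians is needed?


1 mrad subtends 1 cm per 10 m of range, so adj = error_cm / (dist_m / 10) = 15 / (263/10) = 0.5703 mrad

0.5703 mrad


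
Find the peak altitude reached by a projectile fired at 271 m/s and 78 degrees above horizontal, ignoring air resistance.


H = (v0*sin(theta))^2 / (2g) = (271*sin(78°))^2 / (2*9.81) = 3581 m

3581 m


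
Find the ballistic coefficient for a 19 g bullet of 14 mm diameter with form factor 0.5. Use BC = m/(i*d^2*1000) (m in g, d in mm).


BC = m/(i*d^2*1000) = 19/(0.5 * 14^2 * 1000) = 0.0001939

0.0001939


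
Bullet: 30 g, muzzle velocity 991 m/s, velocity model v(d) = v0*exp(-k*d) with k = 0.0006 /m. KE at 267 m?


v = v0*exp(-k*d) = 991*exp(-0.0006*267) = 844.306 m/s
E = 0.5*m*v^2 = 0.5*0.03*844.306^2 = 10693 J

10693 J


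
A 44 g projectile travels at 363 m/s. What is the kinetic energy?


E = 0.5*m*v^2 = 0.5*0.044*363^2 = 2899 J

2899 J


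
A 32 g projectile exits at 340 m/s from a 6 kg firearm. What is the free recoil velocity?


v_recoil = m_p * v_p / m_gun = 0.032 * 340 / 6 = 1.813 m/s

1.813 m/s


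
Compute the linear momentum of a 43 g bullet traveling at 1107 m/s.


p = m*v = 0.043*1107 = 47.6 kg·m/s

47.6 kg·m/s


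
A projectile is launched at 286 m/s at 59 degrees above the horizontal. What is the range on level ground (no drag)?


R = v0^2 * sin(2*theta) / g = 286^2 * sin(2*59°) / 9.81 = 7362 m

7362 m


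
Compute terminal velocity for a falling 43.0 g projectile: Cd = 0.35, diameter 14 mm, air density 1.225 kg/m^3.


A = pi*(d/2)^2 = pi*(14/2000)^2 = 1.53938e-04 m^2
vt = sqrt(2mg/(Cd*rho*A)) = sqrt(2*0.043*9.81/(0.35 * 1.225 * 1.53938e-04)) = 113.1 m/s

113.1 m/s


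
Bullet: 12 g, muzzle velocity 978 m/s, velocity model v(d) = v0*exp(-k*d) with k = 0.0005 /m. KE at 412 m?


v = v0*exp(-k*d) = 978*exp(-0.0005*412) = 795.929 m/s
E = 0.5*m*v^2 = 0.5*0.012*795.929^2 = 3801 J

3801 J


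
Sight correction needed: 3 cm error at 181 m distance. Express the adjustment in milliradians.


1 mrad subtends 1 cm per 10 m of range, so adj = error_cm / (dist_m / 10) = 3 / (181/10) = 0.1657 mrad

0.1657 mrad


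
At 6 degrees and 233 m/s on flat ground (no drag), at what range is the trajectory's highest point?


R = v0^2*sin(2*theta)/g = 233^2*sin(2*6°)/9.81 = 1150.59 m
apex_dist = R/2 = 1150.59/2 = 575.3 m

575.3 m


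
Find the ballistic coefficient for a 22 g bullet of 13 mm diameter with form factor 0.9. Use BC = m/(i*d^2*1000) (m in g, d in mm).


BC = m/(i*d^2*1000) = 22/(0.9 * 13^2 * 1000) = 0.0001446

0.0001446


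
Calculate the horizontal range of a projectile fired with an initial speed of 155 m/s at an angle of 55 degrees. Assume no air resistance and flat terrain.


R = v0^2 * sin(2*theta) / g = 155^2 * sin(2*55°) / 9.81 = 2301 m

2301 m


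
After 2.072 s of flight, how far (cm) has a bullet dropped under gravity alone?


drop = 0.5*g*t^2 = 0.5*9.81*2.072^2 = 21.0581 m ≈ 2106 cm

2106 cm


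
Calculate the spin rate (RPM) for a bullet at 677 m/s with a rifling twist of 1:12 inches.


twist_m = 12*0.0254 = 0.3048 m
spin = v/twist = 677/0.3048 = 2221.129 rev/s
RPM = spin*60 = 2221.129*60 ≈ 133268 RPM

133268 RPM


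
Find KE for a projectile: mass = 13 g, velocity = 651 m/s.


E = 0.5*m*v^2 = 0.5*0.013*651^2 = 2755 J

2755 J


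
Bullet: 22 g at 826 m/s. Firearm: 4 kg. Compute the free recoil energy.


v_r = m_p*v_p/m_gun = 0.022*826/4 = 4.543 m/s, E_r = 0.5*m_gun*v_r^2 = 0.5*4*4.543^2 = 41.28 J

41.28 J


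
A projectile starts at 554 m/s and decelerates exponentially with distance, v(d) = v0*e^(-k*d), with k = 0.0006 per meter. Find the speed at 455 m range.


v = v0*exp(-k*d) = 554*exp(-0.0006*455) = 421.6 m/s

421.6 m/s


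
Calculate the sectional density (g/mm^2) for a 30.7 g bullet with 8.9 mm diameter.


SD = m/d^2 = 30.7/8.9^2 = 0.3876 g/mm^2

0.3876 g/mm^2


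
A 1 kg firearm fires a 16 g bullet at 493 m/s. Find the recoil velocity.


v_recoil = m_p * v_p / m_gun = 0.016 * 493 / 1 = 7.888 m/s

7.888 m/s


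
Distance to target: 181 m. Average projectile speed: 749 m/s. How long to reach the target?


t = d/v = 181/749 = 0.2417 s

0.2417 s


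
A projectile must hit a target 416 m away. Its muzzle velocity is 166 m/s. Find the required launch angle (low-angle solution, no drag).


sin(2*theta) = R*g/v0^2 = 416*9.81/166^2 = 0.148097, theta = arcsin(0.148097)/2 = 4.258°

4.258 degrees


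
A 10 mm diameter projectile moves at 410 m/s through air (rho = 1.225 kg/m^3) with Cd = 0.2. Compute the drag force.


A = pi*(d/2)^2 = pi*(10/2000)^2 = 7.85398e-05 m^2
Fd = 0.5*Cd*rho*A*v^2 = 0.5*0.2*1.225*7.85398e-05*410^2 = 1.617 N

1.617 N


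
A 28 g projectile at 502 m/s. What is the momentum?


p = m*v = 0.028*502 = 14.06 kg·m/s

14.06 kg·m/s


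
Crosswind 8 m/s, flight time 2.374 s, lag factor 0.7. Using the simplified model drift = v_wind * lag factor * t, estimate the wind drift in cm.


drift = v_wind * lag * t = 8 * 0.7 * 2.374 = 13.2944 m ≈ 1329 cm

1329 cm


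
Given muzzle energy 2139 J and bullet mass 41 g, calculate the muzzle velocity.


v = sqrt(2*E/m) = sqrt(2*2139/0.041) = 323 m/s

323 m/s


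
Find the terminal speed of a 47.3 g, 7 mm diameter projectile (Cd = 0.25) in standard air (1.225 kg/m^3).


A = pi*(d/2)^2 = pi*(7/2000)^2 = 3.84845e-05 m^2
vt = sqrt(2mg/(Cd*rho*A)) = sqrt(2*0.0473*9.81/(0.25 * 1.225 * 3.84845e-05)) = 280.6 m/s

280.6 m/s


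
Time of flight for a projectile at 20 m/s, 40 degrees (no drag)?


T = 2*v0*sin(theta)/g = 2*20*sin(40°)/9.81 = 2.621 s

2.621 s


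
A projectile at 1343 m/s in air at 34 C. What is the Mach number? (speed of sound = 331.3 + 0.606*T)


a = 331.3 + 0.606*(34) = 351.904 m/s
M = v/a = 1343/351.904 = 3.816

3.816


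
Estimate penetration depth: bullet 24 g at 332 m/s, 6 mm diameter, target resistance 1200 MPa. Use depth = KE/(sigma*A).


A = pi*(d/2)^2 = pi*(6/2)^2 = 28.2743 mm^2
E = 0.5*m*v^2 = 0.5*0.024*332^2 = 1322.69 J
depth = E/(sigma*A) = 1322.69 J / (1200 MPa * 28.2743 mm^2) = 1322.69/(1200 * 28.2743) m = 0.0389838 m ≈ 38.98 mm

38.98 mm


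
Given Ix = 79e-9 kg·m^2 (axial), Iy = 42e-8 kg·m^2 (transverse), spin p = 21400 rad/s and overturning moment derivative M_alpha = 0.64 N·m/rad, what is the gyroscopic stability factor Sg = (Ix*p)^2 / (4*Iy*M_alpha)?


Sg = Ix^2 * p^2 / (4 * Iy * M_alpha) = (79e-9)^2 * 21400^2 / (4 * 42e-8 * 0.64) = 2.658

2.658


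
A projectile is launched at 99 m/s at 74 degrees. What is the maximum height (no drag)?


H = (v0*sin(theta))^2 / (2g) = (99*sin(74°))^2 / (2*9.81) = 461.6 m

461.6 m


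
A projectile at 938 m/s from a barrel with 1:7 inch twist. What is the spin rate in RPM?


twist_m = 7*0.0254 = 0.1778 m
spin = v/twist = 938/0.1778 = 5275.591 rev/s
RPM = spin*60 = 5275.591*60 ≈ 316535 RPM

316535 RPM


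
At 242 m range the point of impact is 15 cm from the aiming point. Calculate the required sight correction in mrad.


1 mrad subtends 1 cm per 10 m of range, so adj = error_cm / (dist_m / 10) = 15 / (242/10) = 0.6198 mrad

0.6198 mrad


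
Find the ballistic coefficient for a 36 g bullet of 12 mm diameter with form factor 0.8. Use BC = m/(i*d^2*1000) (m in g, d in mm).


BC = m/(i*d^2*1000) = 36/(0.8 * 12^2 * 1000) = 0.0003125

0.0003125


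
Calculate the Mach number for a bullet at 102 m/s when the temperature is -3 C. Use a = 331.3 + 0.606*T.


a = 331.3 + 0.606*(-3) = 329.482 m/s
M = v/a = 102/329.482 = 0.3096

0.3096


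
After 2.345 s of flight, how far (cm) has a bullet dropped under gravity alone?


drop = 0.5*g*t^2 = 0.5*9.81*2.345^2 = 26.9727 m ≈ 2697 cm

2697 cm


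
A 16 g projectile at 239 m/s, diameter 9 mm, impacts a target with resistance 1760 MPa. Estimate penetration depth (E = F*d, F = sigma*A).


A = pi*(d/2)^2 = pi*(9/2)^2 = 63.6173 mm^2
E = 0.5*m*v^2 = 0.5*0.016*239^2 = 456.968 J
depth = E/(sigma*A) = 456.968 J / (1760 MPa * 63.6173 mm^2) = 456.968/(1760 * 63.6173) m = 0.0040813 m ≈ 4.081 mm

4.081 mm


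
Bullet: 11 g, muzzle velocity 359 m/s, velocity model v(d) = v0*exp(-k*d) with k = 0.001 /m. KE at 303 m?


v = v0*exp(-k*d) = 359*exp(-0.001*303) = 265.157 m/s
E = 0.5*m*v^2 = 0.5*0.011*265.157^2 = 386.7 J

386.7 J


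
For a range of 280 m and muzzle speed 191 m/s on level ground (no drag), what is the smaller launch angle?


sin(2*theta) = R*g/v0^2 = 280*9.81/191^2 = 0.075294, theta = arcsin(0.075294)/2 = 2.159°

2.159 degrees


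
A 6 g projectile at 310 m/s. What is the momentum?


p = m*v = 0.006*310 = 1.86 kg·m/s

1.86 kg·m/s


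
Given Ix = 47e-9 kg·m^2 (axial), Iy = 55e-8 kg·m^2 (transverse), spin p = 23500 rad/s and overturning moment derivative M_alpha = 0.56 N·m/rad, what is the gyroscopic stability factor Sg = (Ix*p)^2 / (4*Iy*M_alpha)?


Sg = Ix^2 * p^2 / (4 * Iy * M_alpha) = (47e-9)^2 * 23500^2 / (4 * 55e-8 * 0.56) = 0.9902

0.9902


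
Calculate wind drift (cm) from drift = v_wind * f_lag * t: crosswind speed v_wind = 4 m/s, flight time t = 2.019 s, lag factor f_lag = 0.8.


drift = v_wind * lag * t = 4 * 0.8 * 2.019 = 6.4608 m ≈ 646.1 cm

646.1 cm


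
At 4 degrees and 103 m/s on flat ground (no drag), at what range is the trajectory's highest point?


R = v0^2*sin(2*theta)/g = 103^2*sin(2*4°)/9.81 = 150.508 m
apex_dist = R/2 = 150.508/2 = 75.25 m

75.25 m


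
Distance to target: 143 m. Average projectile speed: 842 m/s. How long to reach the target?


t = d/v = 143/842 = 0.1698 s

0.1698 s


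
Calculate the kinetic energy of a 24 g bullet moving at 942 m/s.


E = 0.5*m*v^2 = 0.5*0.024*942^2 = 10648 J

10648 J


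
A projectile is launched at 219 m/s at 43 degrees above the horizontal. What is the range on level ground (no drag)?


R = v0^2 * sin(2*theta) / g = 219^2 * sin(2*43°) / 9.81 = 4877 m

4877 m


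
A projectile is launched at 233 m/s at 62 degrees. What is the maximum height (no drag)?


H = (v0*sin(theta))^2 / (2g) = (233*sin(62°))^2 / (2*9.81) = 2157 m

2157 m


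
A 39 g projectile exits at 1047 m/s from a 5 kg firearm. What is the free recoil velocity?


v_recoil = m_p * v_p / m_gun = 0.039 * 1047 / 5 = 8.167 m/s

8.167 m/s


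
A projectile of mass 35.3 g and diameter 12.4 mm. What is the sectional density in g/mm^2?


SD = m/d^2 = 35.3/12.4^2 = 0.2296 g/mm^2

0.2296 g/mm^2


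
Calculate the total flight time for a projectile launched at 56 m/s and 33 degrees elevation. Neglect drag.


T = 2*v0*sin(theta)/g = 2*56*sin(33°)/9.81 = 6.218 s

6.218 s


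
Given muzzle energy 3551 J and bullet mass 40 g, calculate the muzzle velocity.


v = sqrt(2*E/m) = sqrt(2*3551/0.04) = 421.4 m/s

421.4 m/s


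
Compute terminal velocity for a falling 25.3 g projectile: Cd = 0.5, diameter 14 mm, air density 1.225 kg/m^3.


A = pi*(d/2)^2 = pi*(14/2000)^2 = 1.53938e-04 m^2
vt = sqrt(2mg/(Cd*rho*A)) = sqrt(2*0.0253*9.81/(0.5 * 1.225 * 1.53938e-04)) = 72.56 m/s

72.56 m/s


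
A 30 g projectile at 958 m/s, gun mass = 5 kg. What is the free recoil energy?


v_r = m_p*v_p/m_gun = 0.03*958/5 = 5.748 m/s, E_r = 0.5*m_gun*v_r^2 = 0.5*5*5.748^2 = 82.6 J

82.6 J


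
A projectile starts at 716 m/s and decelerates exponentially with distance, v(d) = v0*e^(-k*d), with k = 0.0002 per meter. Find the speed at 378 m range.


v = v0*exp(-k*d) = 716*exp(-0.0002*378) = 663.9 m/s

663.9 m/s


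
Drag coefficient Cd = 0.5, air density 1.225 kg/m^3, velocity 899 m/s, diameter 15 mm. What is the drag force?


A = pi*(d/2)^2 = pi*(15/2000)^2 = 1.76715e-04 m^2
Fd = 0.5*Cd*rho*A*v^2 = 0.5*0.5*1.225*1.76715e-04*899^2 = 43.74 N

43.74 N


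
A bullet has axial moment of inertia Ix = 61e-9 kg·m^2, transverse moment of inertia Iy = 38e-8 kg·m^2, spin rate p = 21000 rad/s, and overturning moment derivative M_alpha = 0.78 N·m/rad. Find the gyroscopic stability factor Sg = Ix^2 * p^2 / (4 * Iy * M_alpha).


Sg = Ix^2 * p^2 / (4 * Iy * M_alpha) = (61e-9)^2 * 21000^2 / (4 * 38e-8 * 0.78) = 1.384

1.384


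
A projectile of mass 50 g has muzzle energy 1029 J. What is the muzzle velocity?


v = sqrt(2*E/m) = sqrt(2*1029/0.05) = 202.9 m/s

202.9 m/s


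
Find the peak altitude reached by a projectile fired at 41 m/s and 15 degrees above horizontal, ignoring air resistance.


H = (v0*sin(theta))^2 / (2g) = (41*sin(15°))^2 / (2*9.81) = 5.739 m

5.739 m


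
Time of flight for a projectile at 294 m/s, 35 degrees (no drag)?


T = 2*v0*sin(theta)/g = 2*294*sin(35°)/9.81 = 34.38 s

34.38 s


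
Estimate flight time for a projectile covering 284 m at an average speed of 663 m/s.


t = d/v = 284/663 = 0.4284 s

0.4284 s


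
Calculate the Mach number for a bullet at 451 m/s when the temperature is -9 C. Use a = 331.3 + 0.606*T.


a = 331.3 + 0.606*(-9) = 325.846 m/s
M = v/a = 451/325.846 = 1.384

1.384


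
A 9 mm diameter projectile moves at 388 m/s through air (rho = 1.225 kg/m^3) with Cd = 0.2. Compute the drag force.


A = pi*(d/2)^2 = pi*(9/2000)^2 = 6.36173e-05 m^2
Fd = 0.5*Cd*rho*A*v^2 = 0.5*0.2*1.225*6.36173e-05*388^2 = 1.173 N

1.173 N


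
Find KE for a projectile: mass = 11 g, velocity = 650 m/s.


E = 0.5*m*v^2 = 0.5*0.011*650^2 = 2324 J

2324 J


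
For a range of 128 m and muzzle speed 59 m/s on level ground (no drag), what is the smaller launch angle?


sin(2*theta) = R*g/v0^2 = 128*9.81/59^2 = 0.360724, theta = arcsin(0.360724)/2 = 10.57°

10.57 degrees


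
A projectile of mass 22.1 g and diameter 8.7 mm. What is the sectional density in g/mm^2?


SD = m/d^2 = 22.1/8.7^2 = 0.292 g/mm^2

0.292 g/mm^2


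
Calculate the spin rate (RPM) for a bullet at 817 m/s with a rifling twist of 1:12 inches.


twist_m = 12*0.0254 = 0.3048 m
spin = v/twist = 817/0.3048 = 2680.446 rev/s
RPM = spin*60 = 2680.446*60 ≈ 160827 RPM

160827 RPM


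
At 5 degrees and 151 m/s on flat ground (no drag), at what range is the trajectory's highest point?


R = v0^2*sin(2*theta)/g = 151^2*sin(2*5°)/9.81 = 403.604 m
apex_dist = R/2 = 403.604/2 = 201.8 m

201.8 m


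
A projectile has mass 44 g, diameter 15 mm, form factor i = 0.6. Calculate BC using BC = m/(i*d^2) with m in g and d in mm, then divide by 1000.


BC = m/(i*d^2*1000) = 44/(0.6 * 15^2 * 1000) = 0.0003259

0.0003259


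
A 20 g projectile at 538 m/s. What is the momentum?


p = m*v = 0.02*538 = 10.76 kg·m/s

10.76 kg·m/s


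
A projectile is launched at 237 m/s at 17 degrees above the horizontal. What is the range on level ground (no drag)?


R = v0^2 * sin(2*theta) / g = 237^2 * sin(2*17°) / 9.81 = 3202 m

3202 m


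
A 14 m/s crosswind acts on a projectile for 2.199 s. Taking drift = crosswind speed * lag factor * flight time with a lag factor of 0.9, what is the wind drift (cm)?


drift = v_wind * lag * t = 14 * 0.9 * 2.199 = 27.7074 m ≈ 2771 cm

2771 cm


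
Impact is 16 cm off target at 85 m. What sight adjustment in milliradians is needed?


1 mrad subtends 1 cm per 10 m of range, so adj = error_cm / (dist_m / 10) = 16 / (85/10) = 1.882 mrad

1.882 mrad


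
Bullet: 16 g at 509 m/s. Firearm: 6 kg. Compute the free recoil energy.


v_r = m_p*v_p/m_gun = 0.016*509/6 = 1.35733 m/s, E_r = 0.5*m_gun*v_r^2 = 0.5*6*1.35733^2 = 5.527 J

5.527 J


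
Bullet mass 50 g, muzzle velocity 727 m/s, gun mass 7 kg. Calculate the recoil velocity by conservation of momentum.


v_recoil = m_p * v_p / m_gun = 0.05 * 727 / 7 = 5.193 m/s

5.193 m/s


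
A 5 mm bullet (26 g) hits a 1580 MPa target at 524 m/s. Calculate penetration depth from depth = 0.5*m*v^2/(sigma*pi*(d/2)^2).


A = pi*(d/2)^2 = pi*(5/2)^2 = 19.635 mm^2
E = 0.5*m*v^2 = 0.5*0.026*524^2 = 3569.49 J
depth = E/(sigma*A) = 3569.49 J / (1580 MPa * 19.635 mm^2) = 3569.49/(1580 * 19.635) m = 0.115059 m ≈ 115.1 mm

115.1 mm


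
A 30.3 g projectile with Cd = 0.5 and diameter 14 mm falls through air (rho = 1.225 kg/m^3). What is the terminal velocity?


A = pi*(d/2)^2 = pi*(14/2000)^2 = 1.53938e-04 m^2
vt = sqrt(2mg/(Cd*rho*A)) = sqrt(2*0.0303*9.81/(0.5 * 1.225 * 1.53938e-04)) = 79.4 m/s

79.4 m/s


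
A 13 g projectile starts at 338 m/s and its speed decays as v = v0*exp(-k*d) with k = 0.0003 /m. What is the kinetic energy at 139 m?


v = v0*exp(-k*d) = 338*exp(-0.0003*139) = 324.195 m/s
E = 0.5*m*v^2 = 0.5*0.013*324.195^2 = 683.2 J

683.2 J


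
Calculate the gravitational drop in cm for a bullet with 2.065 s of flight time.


drop = 0.5*g*t^2 = 0.5*9.81*2.065^2 = 20.916 m ≈ 2092 cm

2092 cm


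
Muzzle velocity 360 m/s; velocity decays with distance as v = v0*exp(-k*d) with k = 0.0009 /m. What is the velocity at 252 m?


v = v0*exp(-k*d) = 360*exp(-0.0009*252) = 286.9 m/s

286.9 m/s


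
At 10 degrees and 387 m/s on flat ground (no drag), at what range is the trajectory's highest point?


R = v0^2*sin(2*theta)/g = 387^2*sin(2*10°)/9.81 = 5221.61 m
apex_dist = R/2 = 5221.61/2 = 2611 m

2611 m


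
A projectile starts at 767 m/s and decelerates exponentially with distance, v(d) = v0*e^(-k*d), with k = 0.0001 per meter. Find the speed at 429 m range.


v = v0*exp(-k*d) = 767*exp(-0.0001*429) = 734.8 m/s

734.8 m/s


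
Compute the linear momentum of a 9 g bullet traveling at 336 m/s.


p = m*v = 0.009*336 = 3.024 kg·m/s

3.024 kg·m/s


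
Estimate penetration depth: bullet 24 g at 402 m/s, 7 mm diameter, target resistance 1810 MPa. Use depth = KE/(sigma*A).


A = pi*(d/2)^2 = pi*(7/2)^2 = 38.4845 mm^2
E = 0.5*m*v^2 = 0.5*0.024*402^2 = 1939.25 J
depth = E/(sigma*A) = 1939.25 J / (1810 MPa * 38.4845 mm^2) = 1939.25/(1810 * 38.4845) m = 0.02784 m ≈ 27.84 mm

27.84 mm


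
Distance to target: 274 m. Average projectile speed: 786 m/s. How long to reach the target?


t = d/v = 274/786 = 0.3486 s

0.3486 s


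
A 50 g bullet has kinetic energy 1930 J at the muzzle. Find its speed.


v = sqrt(2*E/m) = sqrt(2*1930/0.05) = 277.8 m/s

277.8 m/s


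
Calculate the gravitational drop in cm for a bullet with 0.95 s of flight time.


drop = 0.5*g*t^2 = 0.5*9.81*0.95^2 = 4.42676 m ≈ 442.7 cm

442.7 cm


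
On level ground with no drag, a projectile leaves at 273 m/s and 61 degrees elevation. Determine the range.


R = v0^2 * sin(2*theta) / g = 273^2 * sin(2*61°) / 9.81 = 6443 m

6443 m


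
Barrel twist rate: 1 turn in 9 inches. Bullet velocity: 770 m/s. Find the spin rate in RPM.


twist_m = 9*0.0254 = 0.2286 m
spin = v/twist = 770/0.2286 = 3368.329 rev/s
RPM = spin*60 = 3368.329*60 ≈ 202100 RPM

202100 RPM


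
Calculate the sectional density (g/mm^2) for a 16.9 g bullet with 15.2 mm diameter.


SD = m/d^2 = 16.9/15.2^2 = 0.07315 g/mm^2

0.07315 g/mm^2


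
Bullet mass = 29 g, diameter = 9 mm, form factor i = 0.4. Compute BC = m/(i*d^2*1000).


BC = m/(i*d^2*1000) = 29/(0.4 * 9^2 * 1000) = 0.0008951

0.0008951


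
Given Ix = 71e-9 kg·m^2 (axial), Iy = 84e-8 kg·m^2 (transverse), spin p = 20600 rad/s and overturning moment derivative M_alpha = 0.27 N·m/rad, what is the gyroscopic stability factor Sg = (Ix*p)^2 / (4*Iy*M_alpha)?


Sg = Ix^2 * p^2 / (4 * Iy * M_alpha) = (71e-9)^2 * 20600^2 / (4 * 84e-8 * 0.27) = 2.358

2.358


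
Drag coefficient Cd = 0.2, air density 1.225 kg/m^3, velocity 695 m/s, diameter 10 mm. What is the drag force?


A = pi*(d/2)^2 = pi*(10/2000)^2 = 7.85398e-05 m^2
Fd = 0.5*Cd*rho*A*v^2 = 0.5*0.2*1.225*7.85398e-05*695^2 = 4.647 N

4.647 N


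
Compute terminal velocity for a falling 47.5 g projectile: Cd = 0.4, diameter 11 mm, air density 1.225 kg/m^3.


A = pi*(d/2)^2 = pi*(11/2000)^2 = 9.50332e-05 m^2
vt = sqrt(2mg/(Cd*rho*A)) = sqrt(2*0.0475*9.81/(0.4 * 1.225 * 9.50332e-05)) = 141.5 m/s

141.5 m/s


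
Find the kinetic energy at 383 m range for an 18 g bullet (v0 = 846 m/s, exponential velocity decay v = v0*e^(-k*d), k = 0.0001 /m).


v = v0*exp(-k*d) = 846*exp(-0.0001*383) = 814.211 m/s
E = 0.5*m*v^2 = 0.5*0.018*814.211^2 = 5966 J

5966 J


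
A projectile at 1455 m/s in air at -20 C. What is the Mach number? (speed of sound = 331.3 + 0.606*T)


a = 331.3 + 0.606*(-20) = 319.18 m/s
M = v/a = 1455/319.18 = 4.559

4.559


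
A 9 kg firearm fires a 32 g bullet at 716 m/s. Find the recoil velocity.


v_recoil = m_p * v_p / m_gun = 0.032 * 716 / 9 = 2.546 m/s

2.546 m/s


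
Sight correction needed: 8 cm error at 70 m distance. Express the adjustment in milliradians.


1 mrad subtends 1 cm per 10 m of range, so adj = error_cm / (dist_m / 10) = 8 / (70/10) = 1.143 mrad

1.143 mrad


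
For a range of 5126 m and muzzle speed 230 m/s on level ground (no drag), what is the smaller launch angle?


sin(2*theta) = R*g/v0^2 = 5126*9.81/230^2 = 0.950587, theta = arcsin(0.950587)/2 = 35.96°

35.96 degrees


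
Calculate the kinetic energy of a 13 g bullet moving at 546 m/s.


E = 0.5*m*v^2 = 0.5*0.013*546^2 = 1938 J

1938 J


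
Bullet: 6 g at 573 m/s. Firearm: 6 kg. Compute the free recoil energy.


v_r = m_p*v_p/m_gun = 0.006*573/6 = 0.573 m/s, E_r = 0.5*m_gun*v_r^2 = 0.5*6*0.573^2 = 0.985 J

0.985 J


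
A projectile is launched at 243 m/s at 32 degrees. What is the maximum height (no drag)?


H = (v0*sin(theta))^2 / (2g) = (243*sin(32°))^2 / (2*9.81) = 845.1 m

845.1 m


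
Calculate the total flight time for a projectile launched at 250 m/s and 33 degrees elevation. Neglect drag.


T = 2*v0*sin(theta)/g = 2*250*sin(33°)/9.81 = 27.76 s

27.76 s


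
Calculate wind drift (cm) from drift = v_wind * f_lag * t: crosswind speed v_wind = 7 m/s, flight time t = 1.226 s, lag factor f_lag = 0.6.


drift = v_wind * lag * t = 7 * 0.6 * 1.226 = 5.1492 m ≈ 514.9 cm

514.9 cm


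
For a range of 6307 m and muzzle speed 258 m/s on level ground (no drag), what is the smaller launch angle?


sin(2*theta) = R*g/v0^2 = 6307*9.81/258^2 = 0.929506, theta = arcsin(0.929506)/2 = 34.18°

34.18 degrees


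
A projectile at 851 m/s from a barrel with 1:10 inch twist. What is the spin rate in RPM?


twist_m = 10*0.0254 = 0.254 m
spin = v/twist = 851/0.254 = 3350.394 rev/s
RPM = spin*60 = 3350.394*60 ≈ 201024 RPM

201024 RPM


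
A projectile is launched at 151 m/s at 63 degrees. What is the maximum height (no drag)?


H = (v0*sin(theta))^2 / (2g) = (151*sin(63°))^2 / (2*9.81) = 922.6 m

922.6 m


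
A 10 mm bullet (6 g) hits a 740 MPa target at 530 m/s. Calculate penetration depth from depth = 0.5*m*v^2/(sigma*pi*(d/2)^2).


A = pi*(d/2)^2 = pi*(10/2)^2 = 78.5398 mm^2
E = 0.5*m*v^2 = 0.5*0.006*530^2 = 842.7 J
depth = E/(sigma*A) = 842.7 J / (740 MPa * 78.5398 mm^2) = 842.7/(740 * 78.5398) m = 0.0144994 m ≈ 14.5 mm

14.5 mm


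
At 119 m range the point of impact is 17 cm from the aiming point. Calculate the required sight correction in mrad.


1 mrad subtends 1 cm per 10 m of range, so adj = error_cm / (dist_m / 10) = 17 / (119/10) = 1.429 mrad

1.429 mrad


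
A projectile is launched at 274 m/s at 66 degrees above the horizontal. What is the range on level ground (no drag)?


R = v0^2 * sin(2*theta) / g = 274^2 * sin(2*66°) / 9.81 = 5687 m

5687 m


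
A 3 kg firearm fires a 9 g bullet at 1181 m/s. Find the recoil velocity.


v_recoil = m_p * v_p / m_gun = 0.009 * 1181 / 3 = 3.543 m/s

3.543 m/s


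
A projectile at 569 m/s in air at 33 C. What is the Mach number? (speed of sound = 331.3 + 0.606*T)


a = 331.3 + 0.606*(33) = 351.298 m/s
M = v/a = 569/351.298 = 1.62

1.62


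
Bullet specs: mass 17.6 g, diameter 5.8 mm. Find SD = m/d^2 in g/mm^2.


SD = m/d^2 = 17.6/5.8^2 = 0.5232 g/mm^2

0.5232 g/mm^2


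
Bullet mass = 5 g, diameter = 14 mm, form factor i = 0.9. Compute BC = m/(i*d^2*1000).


BC = m/(i*d^2*1000) = 5/(0.9 * 14^2 * 1000) = 2.834e-05

2.834e-05


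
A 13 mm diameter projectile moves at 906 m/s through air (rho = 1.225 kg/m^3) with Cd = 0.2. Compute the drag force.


A = pi*(d/2)^2 = pi*(13/2000)^2 = 1.32732e-04 m^2
Fd = 0.5*Cd*rho*A*v^2 = 0.5*0.2*1.225*1.32732e-04*906^2 = 13.35 N

13.35 N


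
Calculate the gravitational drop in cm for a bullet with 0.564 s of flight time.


drop = 0.5*g*t^2 = 0.5*9.81*0.564^2 = 1.56026 m ≈ 156 cm

156 cm


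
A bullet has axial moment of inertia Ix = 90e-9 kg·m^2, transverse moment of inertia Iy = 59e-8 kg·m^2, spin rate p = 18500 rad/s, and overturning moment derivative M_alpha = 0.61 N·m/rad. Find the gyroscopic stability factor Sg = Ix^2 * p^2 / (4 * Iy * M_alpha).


Sg = Ix^2 * p^2 / (4 * Iy * M_alpha) = (90e-9)^2 * 18500^2 / (4 * 59e-8 * 0.61) = 1.926

1.926


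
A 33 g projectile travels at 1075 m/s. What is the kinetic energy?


E = 0.5*m*v^2 = 0.5*0.033*1075^2 = 19068 J

19068 J


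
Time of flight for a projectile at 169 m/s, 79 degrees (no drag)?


T = 2*v0*sin(theta)/g = 2*169*sin(79°)/9.81 = 33.82 s

33.82 s


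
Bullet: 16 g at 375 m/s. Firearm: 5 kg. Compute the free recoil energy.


v_r = m_p*v_p/m_gun = 0.016*375/5 = 1.2 m/s, E_r = 0.5*m_gun*v_r^2 = 0.5*5*1.2^2 = 3.6 J

3.6 J


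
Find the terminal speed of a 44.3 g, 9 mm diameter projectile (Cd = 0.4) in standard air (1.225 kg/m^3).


A = pi*(d/2)^2 = pi*(9/2000)^2 = 6.36173e-05 m^2
vt = sqrt(2mg/(Cd*rho*A)) = sqrt(2*0.0443*9.81/(0.4 * 1.225 * 6.36173e-05)) = 167 m/s

167 m/s


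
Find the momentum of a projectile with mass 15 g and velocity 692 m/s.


p = m*v = 0.015*692 = 10.38 kg·m/s

10.38 kg·m/s


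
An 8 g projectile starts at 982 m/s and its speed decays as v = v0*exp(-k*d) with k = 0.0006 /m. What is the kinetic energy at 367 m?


v = v0*exp(-k*d) = 982*exp(-0.0006*367) = 787.916 m/s
E = 0.5*m*v^2 = 0.5*0.008*787.916^2 = 2483 J

2483 J


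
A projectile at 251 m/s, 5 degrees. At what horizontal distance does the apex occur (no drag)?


R = v0^2*sin(2*theta)/g = 251^2*sin(2*5°)/9.81 = 1115.19 m
apex_dist = R/2 = 1115.19/2 = 557.6 m

557.6 m


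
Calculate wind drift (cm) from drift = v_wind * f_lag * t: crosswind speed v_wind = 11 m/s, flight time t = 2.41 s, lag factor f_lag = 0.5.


drift = v_wind * lag * t = 11 * 0.5 * 2.41 = 13.255 m ≈ 1326 cm

1326 cm


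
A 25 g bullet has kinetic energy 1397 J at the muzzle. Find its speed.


v = sqrt(2*E/m) = sqrt(2*1397/0.025) = 334.3 m/s

334.3 m/s


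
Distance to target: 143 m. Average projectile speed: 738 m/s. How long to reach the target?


t = d/v = 143/738 = 0.1938 s

0.1938 s


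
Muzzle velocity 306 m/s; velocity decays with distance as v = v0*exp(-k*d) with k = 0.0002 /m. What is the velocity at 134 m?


v = v0*exp(-k*d) = 306*exp(-0.0002*134) = 297.9 m/s

297.9 m/s


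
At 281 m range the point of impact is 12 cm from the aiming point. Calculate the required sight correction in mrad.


1 mrad subtends 1 cm per 10 m of range, so adj = error_cm / (dist_m / 10) = 12 / (281/10) = 0.427 mrad

0.427 mrad


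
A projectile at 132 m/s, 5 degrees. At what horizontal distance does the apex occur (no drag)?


R = v0^2*sin(2*theta)/g = 132^2*sin(2*5°)/9.81 = 308.425 m
apex_dist = R/2 = 308.425/2 = 154.2 m

154.2 m


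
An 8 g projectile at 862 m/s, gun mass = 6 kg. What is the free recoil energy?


v_r = m_p*v_p/m_gun = 0.008*862/6 = 1.14933 m/s, E_r = 0.5*m_gun*v_r^2 = 0.5*6*1.14933^2 = 3.963 J

3.963 J


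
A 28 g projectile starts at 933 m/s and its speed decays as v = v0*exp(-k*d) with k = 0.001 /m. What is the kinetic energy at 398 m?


v = v0*exp(-k*d) = 933*exp(-0.001*398) = 626.661 m/s
E = 0.5*m*v^2 = 0.5*0.028*626.661^2 = 5498 J

5498 J


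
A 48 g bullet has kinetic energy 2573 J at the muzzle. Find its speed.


v = sqrt(2*E/m) = sqrt(2*2573/0.048) = 327.4 m/s

327.4 m/s


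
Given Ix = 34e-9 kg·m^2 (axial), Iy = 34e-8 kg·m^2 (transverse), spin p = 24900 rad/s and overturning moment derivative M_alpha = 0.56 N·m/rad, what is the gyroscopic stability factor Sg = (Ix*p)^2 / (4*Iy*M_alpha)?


Sg = Ix^2 * p^2 / (4 * Iy * M_alpha) = (34e-9)^2 * 24900^2 / (4 * 34e-8 * 0.56) = 0.9411

0.9411


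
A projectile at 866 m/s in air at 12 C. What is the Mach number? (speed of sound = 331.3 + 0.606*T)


a = 331.3 + 0.606*(12) = 338.572 m/s
M = v/a = 866/338.572 = 2.558

2.558


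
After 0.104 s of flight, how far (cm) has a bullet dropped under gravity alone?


drop = 0.5*g*t^2 = 0.5*9.81*0.104^2 = 0.0530525 m ≈ 5.305 cm

5.305 cm


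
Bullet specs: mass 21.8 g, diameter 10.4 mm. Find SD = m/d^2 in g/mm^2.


SD = m/d^2 = 21.8/10.4^2 = 0.2016 g/mm^2

0.2016 g/mm^2


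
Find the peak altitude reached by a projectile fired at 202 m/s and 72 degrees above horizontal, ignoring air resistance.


H = (v0*sin(theta))^2 / (2g) = (202*sin(72°))^2 / (2*9.81) = 1881 m

1881 m


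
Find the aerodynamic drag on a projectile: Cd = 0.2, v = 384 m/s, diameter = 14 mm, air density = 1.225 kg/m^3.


A = pi*(d/2)^2 = pi*(14/2000)^2 = 1.53938e-04 m^2
Fd = 0.5*Cd*rho*A*v^2 = 0.5*0.2*1.225*1.53938e-04*384^2 = 2.781 N

2.781 N


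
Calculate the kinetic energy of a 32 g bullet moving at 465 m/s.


E = 0.5*m*v^2 = 0.5*0.032*465^2 = 3460 J

3460 J


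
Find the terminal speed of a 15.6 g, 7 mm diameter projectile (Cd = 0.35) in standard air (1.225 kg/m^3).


A = pi*(d/2)^2 = pi*(7/2000)^2 = 3.84845e-05 m^2
vt = sqrt(2mg/(Cd*rho*A)) = sqrt(2*0.0156*9.81/(0.35 * 1.225 * 3.84845e-05)) = 136.2 m/s

136.2 m/s


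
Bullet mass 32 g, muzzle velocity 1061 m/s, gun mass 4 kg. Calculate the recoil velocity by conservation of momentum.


v_recoil = m_p * v_p / m_gun = 0.032 * 1061 / 4 = 8.488 m/s

8.488 m/s


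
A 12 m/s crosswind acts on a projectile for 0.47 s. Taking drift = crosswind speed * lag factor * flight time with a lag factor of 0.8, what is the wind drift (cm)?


drift = v_wind * lag * t = 12 * 0.8 * 0.47 = 4.512 m ≈ 451.2 cm

451.2 cm


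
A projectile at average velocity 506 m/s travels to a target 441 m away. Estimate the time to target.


t = d/v = 441/506 = 0.8715 s

0.8715 s


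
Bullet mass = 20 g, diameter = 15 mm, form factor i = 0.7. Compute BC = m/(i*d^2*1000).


BC = m/(i*d^2*1000) = 20/(0.7 * 15^2 * 1000) = 0.000127

0.000127


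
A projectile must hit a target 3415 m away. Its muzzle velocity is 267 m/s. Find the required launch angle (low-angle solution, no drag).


sin(2*theta) = R*g/v0^2 = 3415*9.81/267^2 = 0.469934, theta = arcsin(0.469934)/2 = 14.02°

14.02 degrees


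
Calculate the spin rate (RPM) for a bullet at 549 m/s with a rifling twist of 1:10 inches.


twist_m = 10*0.0254 = 0.254 m
spin = v/twist = 549/0.254 = 2161.417 rev/s
RPM = spin*60 = 2161.417*60 ≈ 129685 RPM

129685 RPM


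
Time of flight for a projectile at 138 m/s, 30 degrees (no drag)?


T = 2*v0*sin(theta)/g = 2*138*sin(30°)/9.81 = 14.07 s

14.07 s


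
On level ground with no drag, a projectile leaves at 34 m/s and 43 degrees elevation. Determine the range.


R = v0^2 * sin(2*theta) / g = 34^2 * sin(2*43°) / 9.81 = 117.6 m

117.6 m


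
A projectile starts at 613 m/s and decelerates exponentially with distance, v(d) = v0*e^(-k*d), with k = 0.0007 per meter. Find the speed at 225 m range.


v = v0*exp(-k*d) = 613*exp(-0.0007*225) = 523.7 m/s

523.7 m/s


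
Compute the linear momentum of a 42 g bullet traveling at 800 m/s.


p = m*v = 0.042*800 = 33.6 kg·m/s

33.6 kg·m/s


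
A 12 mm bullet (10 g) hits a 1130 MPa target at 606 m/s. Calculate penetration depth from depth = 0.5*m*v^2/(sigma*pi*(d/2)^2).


A = pi*(d/2)^2 = pi*(12/2)^2 = 113.097 mm^2
E = 0.5*m*v^2 = 0.5*0.01*606^2 = 1836.18 J
depth = E/(sigma*A) = 1836.18 J / (1130 MPa * 113.097 mm^2) = 1836.18/(1130 * 113.097) m = 0.0143676 m ≈ 14.37 mm

14.37 mm


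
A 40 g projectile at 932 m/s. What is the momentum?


p = m*v = 0.04*932 = 37.28 kg·m/s

37.28 kg·m/s


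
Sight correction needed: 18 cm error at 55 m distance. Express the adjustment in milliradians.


1 mrad subtends 1 cm per 10 m of range, so adj = error_cm / (dist_m / 10) = 18 / (55/10) = 3.273 mrad

3.273 mrad


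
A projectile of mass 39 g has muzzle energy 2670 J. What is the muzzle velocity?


v = sqrt(2*E/m) = sqrt(2*2670/0.039) = 370 m/s

370 m/s


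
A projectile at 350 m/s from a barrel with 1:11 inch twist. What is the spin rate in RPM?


twist_m = 11*0.0254 = 0.2794 m
spin = v/twist = 350/0.2794 = 1252.684 rev/s
RPM = spin*60 = 1252.684*60 ≈ 75161 RPM

75161 RPM


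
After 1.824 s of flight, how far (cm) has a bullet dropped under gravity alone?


drop = 0.5*g*t^2 = 0.5*9.81*1.824^2 = 16.3188 m ≈ 1632 cm

1632 cm


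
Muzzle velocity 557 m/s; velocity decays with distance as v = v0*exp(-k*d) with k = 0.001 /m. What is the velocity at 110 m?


v = v0*exp(-k*d) = 557*exp(-0.001*110) = 499 m/s

499 m/s


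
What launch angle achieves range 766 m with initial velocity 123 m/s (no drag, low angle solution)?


sin(2*theta) = R*g/v0^2 = 766*9.81/123^2 = 0.496692, theta = arcsin(0.496692)/2 = 14.89°

14.89 degrees


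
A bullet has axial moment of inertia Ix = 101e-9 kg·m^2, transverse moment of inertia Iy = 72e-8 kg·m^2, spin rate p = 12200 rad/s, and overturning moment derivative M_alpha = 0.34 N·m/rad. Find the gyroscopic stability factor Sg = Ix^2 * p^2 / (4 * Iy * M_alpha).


Sg = Ix^2 * p^2 / (4 * Iy * M_alpha) = (101e-9)^2 * 12200^2 / (4 * 72e-8 * 0.34) = 1.551

1.551


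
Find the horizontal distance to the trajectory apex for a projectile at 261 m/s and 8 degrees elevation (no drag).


R = v0^2*sin(2*theta)/g = 261^2*sin(2*8°)/9.81 = 1914.04 m
apex_dist = R/2 = 1914.04/2 = 957 m

957 m


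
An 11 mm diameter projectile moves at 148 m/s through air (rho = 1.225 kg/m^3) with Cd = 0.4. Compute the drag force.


A = pi*(d/2)^2 = pi*(11/2000)^2 = 9.50332e-05 m^2
Fd = 0.5*Cd*rho*A*v^2 = 0.5*0.4*1.225*9.50332e-05*148^2 = 0.51 N

0.51 N


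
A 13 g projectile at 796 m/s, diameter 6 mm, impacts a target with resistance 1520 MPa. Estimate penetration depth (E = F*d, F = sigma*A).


A = pi*(d/2)^2 = pi*(6/2)^2 = 28.2743 mm^2
E = 0.5*m*v^2 = 0.5*0.013*796^2 = 4118.5 J
depth = E/(sigma*A) = 4118.5 J / (1520 MPa * 28.2743 mm^2) = 4118.5/(1520 * 28.2743) m = 0.0958304 m ≈ 95.83 mm

95.83 mm


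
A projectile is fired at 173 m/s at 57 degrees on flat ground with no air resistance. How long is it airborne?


T = 2*v0*sin(theta)/g = 2*173*sin(57°)/9.81 = 29.58 s

29.58 s


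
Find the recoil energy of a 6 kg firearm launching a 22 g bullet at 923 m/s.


v_r = m_p*v_p/m_gun = 0.022*923/6 = 3.38433 m/s, E_r = 0.5*m_gun*v_r^2 = 0.5*6*3.38433^2 = 34.36 J

34.36 J


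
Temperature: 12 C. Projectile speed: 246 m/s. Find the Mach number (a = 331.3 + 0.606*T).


a = 331.3 + 0.606*(12) = 338.572 m/s
M = v/a = 246/338.572 = 0.7266

0.7266


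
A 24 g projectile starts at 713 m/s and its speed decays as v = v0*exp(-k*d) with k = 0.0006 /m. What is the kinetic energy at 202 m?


v = v0*exp(-k*d) = 713*exp(-0.0006*202) = 631.616 m/s
E = 0.5*m*v^2 = 0.5*0.024*631.616^2 = 4787 J

4787 J


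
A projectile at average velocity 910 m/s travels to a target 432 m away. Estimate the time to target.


t = d/v = 432/910 = 0.4747 s

0.4747 s


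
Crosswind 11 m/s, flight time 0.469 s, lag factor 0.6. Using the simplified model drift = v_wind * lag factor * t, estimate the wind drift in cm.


drift = v_wind * lag * t = 11 * 0.6 * 0.469 = 3.0954 m ≈ 309.5 cm

309.5 cm


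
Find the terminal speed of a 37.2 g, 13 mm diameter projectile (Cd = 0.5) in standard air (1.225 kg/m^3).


A = pi*(d/2)^2 = pi*(13/2000)^2 = 1.32732e-04 m^2
vt = sqrt(2mg/(Cd*rho*A)) = sqrt(2*0.0372*9.81/(0.5 * 1.225 * 1.32732e-04)) = 94.75 m/s

94.75 m/s


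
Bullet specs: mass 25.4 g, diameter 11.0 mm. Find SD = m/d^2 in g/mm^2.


SD = m/d^2 = 25.4/11.0^2 = 0.2099 g/mm^2

0.2099 g/mm^2


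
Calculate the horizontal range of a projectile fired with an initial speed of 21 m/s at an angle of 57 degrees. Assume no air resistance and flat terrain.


R = v0^2 * sin(2*theta) / g = 21^2 * sin(2*57°) / 9.81 = 41.07 m

41.07 m


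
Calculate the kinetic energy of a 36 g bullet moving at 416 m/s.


E = 0.5*m*v^2 = 0.5*0.036*416^2 = 3115 J

3115 J


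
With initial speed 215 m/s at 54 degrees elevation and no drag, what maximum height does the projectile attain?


H = (v0*sin(theta))^2 / (2g) = (215*sin(54°))^2 / (2*9.81) = 1542 m

1542 m
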